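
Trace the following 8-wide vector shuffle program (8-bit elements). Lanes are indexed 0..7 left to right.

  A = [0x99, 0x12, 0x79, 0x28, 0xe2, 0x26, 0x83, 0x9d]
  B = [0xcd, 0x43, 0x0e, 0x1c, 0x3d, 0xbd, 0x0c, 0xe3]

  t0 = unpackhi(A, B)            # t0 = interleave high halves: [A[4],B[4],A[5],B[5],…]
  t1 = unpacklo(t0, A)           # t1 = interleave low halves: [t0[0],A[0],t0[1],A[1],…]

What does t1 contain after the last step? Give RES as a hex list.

RES = [0xe2, 0x99, 0x3d, 0x12, 0x26, 0x79, 0xbd, 0x28]

t0 = [0xe2, 0x3d, 0x26, 0xbd, 0x83, 0x0c, 0x9d, 0xe3]
t1 = [0xe2, 0x99, 0x3d, 0x12, 0x26, 0x79, 0xbd, 0x28]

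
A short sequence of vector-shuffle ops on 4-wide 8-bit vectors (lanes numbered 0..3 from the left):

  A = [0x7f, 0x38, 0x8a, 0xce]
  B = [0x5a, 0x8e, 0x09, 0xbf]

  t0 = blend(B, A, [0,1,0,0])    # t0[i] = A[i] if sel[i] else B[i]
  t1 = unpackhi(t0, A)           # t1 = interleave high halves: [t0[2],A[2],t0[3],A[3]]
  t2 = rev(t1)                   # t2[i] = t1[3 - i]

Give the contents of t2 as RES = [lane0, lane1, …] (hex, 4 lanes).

RES = [0xce, 0xbf, 0x8a, 0x09]

  t0: 5a 38 09 bf
  t1: 09 8a bf ce
  t2: ce bf 8a 09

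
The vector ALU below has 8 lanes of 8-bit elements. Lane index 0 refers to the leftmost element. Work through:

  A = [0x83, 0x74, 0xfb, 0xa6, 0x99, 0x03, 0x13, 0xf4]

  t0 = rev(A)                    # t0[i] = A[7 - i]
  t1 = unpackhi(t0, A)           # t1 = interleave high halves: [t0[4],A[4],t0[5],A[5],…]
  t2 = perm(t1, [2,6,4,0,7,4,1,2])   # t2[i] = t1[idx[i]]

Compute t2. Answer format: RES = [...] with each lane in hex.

RES = [0xfb, 0x83, 0x74, 0xa6, 0xf4, 0x74, 0x99, 0xfb]

→ t0 |f4|13|03|99|a6|fb|74|83|
→ t1 |a6|99|fb|03|74|13|83|f4|
→ t2 |fb|83|74|a6|f4|74|99|fb|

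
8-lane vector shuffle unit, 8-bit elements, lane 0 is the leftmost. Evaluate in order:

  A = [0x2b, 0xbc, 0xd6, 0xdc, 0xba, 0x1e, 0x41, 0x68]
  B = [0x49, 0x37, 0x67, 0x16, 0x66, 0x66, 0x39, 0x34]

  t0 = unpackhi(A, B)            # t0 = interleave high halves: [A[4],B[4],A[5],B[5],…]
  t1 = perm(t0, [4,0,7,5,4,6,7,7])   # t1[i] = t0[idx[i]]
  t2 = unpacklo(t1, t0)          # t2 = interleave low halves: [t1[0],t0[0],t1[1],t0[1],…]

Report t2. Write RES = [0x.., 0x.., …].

RES = [0x41, 0xba, 0xba, 0x66, 0x34, 0x1e, 0x39, 0x66]

  t0: ba 66 1e 66 41 39 68 34
  t1: 41 ba 34 39 41 68 34 34
  t2: 41 ba ba 66 34 1e 39 66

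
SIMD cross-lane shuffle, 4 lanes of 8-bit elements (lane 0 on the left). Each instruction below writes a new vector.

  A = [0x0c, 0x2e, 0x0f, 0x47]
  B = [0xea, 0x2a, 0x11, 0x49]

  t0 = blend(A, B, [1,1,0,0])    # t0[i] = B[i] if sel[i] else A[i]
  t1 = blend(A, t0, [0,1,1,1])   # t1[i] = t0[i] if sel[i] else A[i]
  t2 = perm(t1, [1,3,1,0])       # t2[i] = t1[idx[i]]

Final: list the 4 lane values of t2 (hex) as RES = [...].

RES = [0x2a, 0x47, 0x2a, 0x0c]

→ t0 |ea|2a|0f|47|
→ t1 |0c|2a|0f|47|
→ t2 |2a|47|2a|0c|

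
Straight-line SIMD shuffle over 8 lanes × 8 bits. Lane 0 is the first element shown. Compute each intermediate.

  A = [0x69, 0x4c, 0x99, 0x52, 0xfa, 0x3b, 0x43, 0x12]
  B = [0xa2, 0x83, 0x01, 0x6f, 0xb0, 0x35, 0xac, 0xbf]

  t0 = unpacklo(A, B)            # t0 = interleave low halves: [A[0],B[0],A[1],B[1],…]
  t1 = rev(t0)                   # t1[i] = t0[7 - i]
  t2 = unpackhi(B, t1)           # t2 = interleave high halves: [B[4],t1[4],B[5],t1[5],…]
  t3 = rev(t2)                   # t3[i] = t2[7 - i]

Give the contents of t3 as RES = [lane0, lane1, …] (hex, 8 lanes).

t0 = [0x69, 0xa2, 0x4c, 0x83, 0x99, 0x01, 0x52, 0x6f]
t1 = [0x6f, 0x52, 0x01, 0x99, 0x83, 0x4c, 0xa2, 0x69]
t2 = [0xb0, 0x83, 0x35, 0x4c, 0xac, 0xa2, 0xbf, 0x69]
t3 = [0x69, 0xbf, 0xa2, 0xac, 0x4c, 0x35, 0x83, 0xb0]

RES = [ 0x69  0xbf  0xa2  0xac  0x4c  0x35  0x83  0xb0 ]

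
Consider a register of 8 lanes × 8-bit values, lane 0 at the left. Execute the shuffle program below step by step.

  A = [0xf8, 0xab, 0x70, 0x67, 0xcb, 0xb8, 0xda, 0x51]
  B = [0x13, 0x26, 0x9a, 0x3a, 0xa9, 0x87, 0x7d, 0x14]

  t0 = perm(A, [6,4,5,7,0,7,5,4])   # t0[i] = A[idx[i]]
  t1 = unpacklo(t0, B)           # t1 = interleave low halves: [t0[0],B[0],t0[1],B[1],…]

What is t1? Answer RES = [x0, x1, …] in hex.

t0 = [0xda, 0xcb, 0xb8, 0x51, 0xf8, 0x51, 0xb8, 0xcb]
t1 = [0xda, 0x13, 0xcb, 0x26, 0xb8, 0x9a, 0x51, 0x3a]

RES = [ 0xda  0x13  0xcb  0x26  0xb8  0x9a  0x51  0x3a ]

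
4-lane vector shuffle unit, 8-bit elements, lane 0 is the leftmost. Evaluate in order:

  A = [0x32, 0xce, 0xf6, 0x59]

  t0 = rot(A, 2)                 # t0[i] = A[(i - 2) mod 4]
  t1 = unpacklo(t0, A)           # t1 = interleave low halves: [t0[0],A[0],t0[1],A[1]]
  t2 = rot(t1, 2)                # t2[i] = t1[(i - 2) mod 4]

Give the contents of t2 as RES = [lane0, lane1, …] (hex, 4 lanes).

t0 = [0xf6, 0x59, 0x32, 0xce]
t1 = [0xf6, 0x32, 0x59, 0xce]
t2 = [0x59, 0xce, 0xf6, 0x32]

RES = [ 0x59  0xce  0xf6  0x32 ]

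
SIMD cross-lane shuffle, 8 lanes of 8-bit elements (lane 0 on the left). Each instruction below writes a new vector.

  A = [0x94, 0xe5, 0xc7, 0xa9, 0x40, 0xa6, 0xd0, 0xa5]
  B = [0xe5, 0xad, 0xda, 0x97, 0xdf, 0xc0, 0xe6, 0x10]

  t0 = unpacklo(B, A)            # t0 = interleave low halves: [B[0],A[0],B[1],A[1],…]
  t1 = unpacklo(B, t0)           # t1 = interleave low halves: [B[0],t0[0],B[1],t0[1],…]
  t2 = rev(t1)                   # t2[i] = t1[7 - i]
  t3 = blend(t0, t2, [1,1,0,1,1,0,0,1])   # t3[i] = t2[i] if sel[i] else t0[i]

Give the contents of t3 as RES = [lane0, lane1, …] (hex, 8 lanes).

RES = [0xe5, 0x97, 0xad, 0xda, 0x94, 0xc7, 0x97, 0xe5]

t0 = [0xe5, 0x94, 0xad, 0xe5, 0xda, 0xc7, 0x97, 0xa9]
t1 = [0xe5, 0xe5, 0xad, 0x94, 0xda, 0xad, 0x97, 0xe5]
t2 = [0xe5, 0x97, 0xad, 0xda, 0x94, 0xad, 0xe5, 0xe5]
t3 = [0xe5, 0x97, 0xad, 0xda, 0x94, 0xc7, 0x97, 0xe5]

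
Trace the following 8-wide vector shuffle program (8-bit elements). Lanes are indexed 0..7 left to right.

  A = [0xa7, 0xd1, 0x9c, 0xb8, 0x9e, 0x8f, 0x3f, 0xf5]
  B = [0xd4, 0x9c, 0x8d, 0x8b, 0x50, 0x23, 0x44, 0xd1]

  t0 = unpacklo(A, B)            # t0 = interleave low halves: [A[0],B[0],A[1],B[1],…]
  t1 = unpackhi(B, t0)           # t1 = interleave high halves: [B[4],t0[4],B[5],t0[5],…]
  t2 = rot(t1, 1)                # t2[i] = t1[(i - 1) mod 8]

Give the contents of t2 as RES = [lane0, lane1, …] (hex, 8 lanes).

RES = [ 0x8b  0x50  0x9c  0x23  0x8d  0x44  0xb8  0xd1 ]

  t0: a7 d4 d1 9c 9c 8d b8 8b
  t1: 50 9c 23 8d 44 b8 d1 8b
  t2: 8b 50 9c 23 8d 44 b8 d1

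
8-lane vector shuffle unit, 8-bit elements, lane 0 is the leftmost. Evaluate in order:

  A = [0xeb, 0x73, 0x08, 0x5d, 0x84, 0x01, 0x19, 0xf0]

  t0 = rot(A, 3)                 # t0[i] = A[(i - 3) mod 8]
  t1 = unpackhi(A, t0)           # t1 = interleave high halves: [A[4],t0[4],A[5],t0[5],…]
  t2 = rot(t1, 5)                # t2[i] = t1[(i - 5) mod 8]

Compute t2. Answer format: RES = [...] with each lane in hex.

→ t0 |01|19|f0|eb|73|08|5d|84|
→ t1 |84|73|01|08|19|5d|f0|84|
→ t2 |08|19|5d|f0|84|84|73|01|

RES = [ 0x08  0x19  0x5d  0xf0  0x84  0x84  0x73  0x01 ]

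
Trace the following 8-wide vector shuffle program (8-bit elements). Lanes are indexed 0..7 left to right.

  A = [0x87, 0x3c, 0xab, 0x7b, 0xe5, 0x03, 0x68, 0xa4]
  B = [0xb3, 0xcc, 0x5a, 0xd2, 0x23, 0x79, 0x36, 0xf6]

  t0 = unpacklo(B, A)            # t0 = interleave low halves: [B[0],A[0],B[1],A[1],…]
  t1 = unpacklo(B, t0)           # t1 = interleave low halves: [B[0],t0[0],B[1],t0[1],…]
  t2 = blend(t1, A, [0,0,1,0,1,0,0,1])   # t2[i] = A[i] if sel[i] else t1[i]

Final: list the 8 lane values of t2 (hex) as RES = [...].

RES = [ 0xb3  0xb3  0xab  0x87  0xe5  0xcc  0xd2  0xa4 ]

→ t0 |b3|87|cc|3c|5a|ab|d2|7b|
→ t1 |b3|b3|cc|87|5a|cc|d2|3c|
→ t2 |b3|b3|ab|87|e5|cc|d2|a4|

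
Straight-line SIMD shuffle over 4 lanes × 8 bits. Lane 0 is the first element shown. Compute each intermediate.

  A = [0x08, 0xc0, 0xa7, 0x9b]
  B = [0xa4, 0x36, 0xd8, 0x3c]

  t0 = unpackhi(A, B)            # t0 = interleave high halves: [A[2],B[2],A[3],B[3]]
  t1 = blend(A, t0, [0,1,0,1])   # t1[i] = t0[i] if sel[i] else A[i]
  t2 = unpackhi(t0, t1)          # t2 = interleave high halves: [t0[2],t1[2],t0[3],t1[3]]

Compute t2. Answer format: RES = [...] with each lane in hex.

RES = [ 0x9b  0xa7  0x3c  0x3c ]

→ t0 |a7|d8|9b|3c|
→ t1 |08|d8|a7|3c|
→ t2 |9b|a7|3c|3c|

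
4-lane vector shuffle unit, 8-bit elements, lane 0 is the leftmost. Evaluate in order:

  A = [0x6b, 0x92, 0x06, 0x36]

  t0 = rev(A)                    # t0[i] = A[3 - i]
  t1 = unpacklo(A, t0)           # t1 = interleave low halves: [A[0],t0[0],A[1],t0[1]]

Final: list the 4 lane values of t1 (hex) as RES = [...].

RES = [0x6b, 0x36, 0x92, 0x06]

→ t0 |36|06|92|6b|
→ t1 |6b|36|92|06|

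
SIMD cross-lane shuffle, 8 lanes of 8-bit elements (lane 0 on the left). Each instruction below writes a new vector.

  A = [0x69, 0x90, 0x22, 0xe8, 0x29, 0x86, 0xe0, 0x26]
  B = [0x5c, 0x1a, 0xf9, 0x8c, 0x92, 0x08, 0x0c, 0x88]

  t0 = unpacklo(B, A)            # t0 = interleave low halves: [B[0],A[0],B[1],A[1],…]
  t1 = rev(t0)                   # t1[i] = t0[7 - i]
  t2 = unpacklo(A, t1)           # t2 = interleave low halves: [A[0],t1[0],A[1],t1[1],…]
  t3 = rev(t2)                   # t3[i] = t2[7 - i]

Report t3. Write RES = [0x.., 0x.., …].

  t0: 5c 69 1a 90 f9 22 8c e8
  t1: e8 8c 22 f9 90 1a 69 5c
  t2: 69 e8 90 8c 22 22 e8 f9
  t3: f9 e8 22 22 8c 90 e8 69

RES = [ 0xf9  0xe8  0x22  0x22  0x8c  0x90  0xe8  0x69 ]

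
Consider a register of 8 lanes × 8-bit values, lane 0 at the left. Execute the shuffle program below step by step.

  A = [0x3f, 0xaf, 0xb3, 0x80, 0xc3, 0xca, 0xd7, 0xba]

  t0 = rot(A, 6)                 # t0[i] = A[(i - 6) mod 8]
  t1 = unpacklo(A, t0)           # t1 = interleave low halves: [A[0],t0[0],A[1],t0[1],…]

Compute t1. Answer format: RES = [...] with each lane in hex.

RES = [0x3f, 0xb3, 0xaf, 0x80, 0xb3, 0xc3, 0x80, 0xca]

t0 = [0xb3, 0x80, 0xc3, 0xca, 0xd7, 0xba, 0x3f, 0xaf]
t1 = [0x3f, 0xb3, 0xaf, 0x80, 0xb3, 0xc3, 0x80, 0xca]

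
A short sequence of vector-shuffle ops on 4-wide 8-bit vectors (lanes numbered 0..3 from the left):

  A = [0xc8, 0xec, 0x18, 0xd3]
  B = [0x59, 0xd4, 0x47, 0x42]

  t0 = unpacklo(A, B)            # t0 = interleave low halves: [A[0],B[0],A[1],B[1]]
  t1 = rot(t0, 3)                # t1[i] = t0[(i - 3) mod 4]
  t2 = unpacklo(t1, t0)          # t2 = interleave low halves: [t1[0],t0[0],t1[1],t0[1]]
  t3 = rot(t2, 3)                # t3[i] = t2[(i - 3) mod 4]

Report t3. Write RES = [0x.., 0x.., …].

RES = [ 0xc8  0xec  0x59  0x59 ]

t0 = [0xc8, 0x59, 0xec, 0xd4]
t1 = [0x59, 0xec, 0xd4, 0xc8]
t2 = [0x59, 0xc8, 0xec, 0x59]
t3 = [0xc8, 0xec, 0x59, 0x59]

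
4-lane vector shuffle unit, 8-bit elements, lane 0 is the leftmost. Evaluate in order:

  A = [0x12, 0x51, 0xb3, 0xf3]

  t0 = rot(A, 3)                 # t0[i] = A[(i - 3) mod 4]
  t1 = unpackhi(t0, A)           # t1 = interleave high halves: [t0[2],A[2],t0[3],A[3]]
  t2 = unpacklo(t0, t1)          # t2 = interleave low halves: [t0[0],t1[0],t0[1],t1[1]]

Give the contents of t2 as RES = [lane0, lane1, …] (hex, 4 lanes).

→ t0 |51|b3|f3|12|
→ t1 |f3|b3|12|f3|
→ t2 |51|f3|b3|b3|

RES = [ 0x51  0xf3  0xb3  0xb3 ]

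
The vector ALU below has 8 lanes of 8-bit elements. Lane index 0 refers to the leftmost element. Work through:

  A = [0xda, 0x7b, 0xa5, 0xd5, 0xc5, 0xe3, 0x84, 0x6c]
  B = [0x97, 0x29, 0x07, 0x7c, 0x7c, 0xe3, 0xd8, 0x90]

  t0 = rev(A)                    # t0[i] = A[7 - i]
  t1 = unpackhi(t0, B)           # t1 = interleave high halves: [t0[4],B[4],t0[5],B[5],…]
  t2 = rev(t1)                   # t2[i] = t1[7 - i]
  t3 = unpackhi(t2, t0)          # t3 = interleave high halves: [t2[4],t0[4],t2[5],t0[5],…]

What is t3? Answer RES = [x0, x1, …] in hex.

RES = [ 0xe3  0xd5  0xa5  0xa5  0x7c  0x7b  0xd5  0xda ]

→ t0 |6c|84|e3|c5|d5|a5|7b|da|
→ t1 |d5|7c|a5|e3|7b|d8|da|90|
→ t2 |90|da|d8|7b|e3|a5|7c|d5|
→ t3 |e3|d5|a5|a5|7c|7b|d5|da|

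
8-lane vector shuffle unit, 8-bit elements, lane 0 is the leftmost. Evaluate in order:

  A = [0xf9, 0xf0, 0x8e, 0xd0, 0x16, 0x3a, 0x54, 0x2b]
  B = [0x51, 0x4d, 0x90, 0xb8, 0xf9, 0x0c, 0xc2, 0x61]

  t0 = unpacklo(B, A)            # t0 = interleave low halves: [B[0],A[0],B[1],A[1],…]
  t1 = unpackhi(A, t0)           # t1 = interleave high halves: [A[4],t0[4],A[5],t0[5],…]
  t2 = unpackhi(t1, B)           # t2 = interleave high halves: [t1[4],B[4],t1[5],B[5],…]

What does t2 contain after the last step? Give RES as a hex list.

  t0: 51 f9 4d f0 90 8e b8 d0
  t1: 16 90 3a 8e 54 b8 2b d0
  t2: 54 f9 b8 0c 2b c2 d0 61

RES = [ 0x54  0xf9  0xb8  0x0c  0x2b  0xc2  0xd0  0x61 ]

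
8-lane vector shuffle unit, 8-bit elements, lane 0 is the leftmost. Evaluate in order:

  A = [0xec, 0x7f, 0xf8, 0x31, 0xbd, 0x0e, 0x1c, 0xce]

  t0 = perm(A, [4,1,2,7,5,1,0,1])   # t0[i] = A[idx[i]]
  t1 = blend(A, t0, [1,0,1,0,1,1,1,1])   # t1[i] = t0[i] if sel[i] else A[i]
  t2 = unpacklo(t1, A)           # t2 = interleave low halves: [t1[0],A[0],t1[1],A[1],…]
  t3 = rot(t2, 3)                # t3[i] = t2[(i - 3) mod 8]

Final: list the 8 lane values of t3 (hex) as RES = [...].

t0 = [0xbd, 0x7f, 0xf8, 0xce, 0x0e, 0x7f, 0xec, 0x7f]
t1 = [0xbd, 0x7f, 0xf8, 0x31, 0x0e, 0x7f, 0xec, 0x7f]
t2 = [0xbd, 0xec, 0x7f, 0x7f, 0xf8, 0xf8, 0x31, 0x31]
t3 = [0xf8, 0x31, 0x31, 0xbd, 0xec, 0x7f, 0x7f, 0xf8]

RES = [ 0xf8  0x31  0x31  0xbd  0xec  0x7f  0x7f  0xf8 ]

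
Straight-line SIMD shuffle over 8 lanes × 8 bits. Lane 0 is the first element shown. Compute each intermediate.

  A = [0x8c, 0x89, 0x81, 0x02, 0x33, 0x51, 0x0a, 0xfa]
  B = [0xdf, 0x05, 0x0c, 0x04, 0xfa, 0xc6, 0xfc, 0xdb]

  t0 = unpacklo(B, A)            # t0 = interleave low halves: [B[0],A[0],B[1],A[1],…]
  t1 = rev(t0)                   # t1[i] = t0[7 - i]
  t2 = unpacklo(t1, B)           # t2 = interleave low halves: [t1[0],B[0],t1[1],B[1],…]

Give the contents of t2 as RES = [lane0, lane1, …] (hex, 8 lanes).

t0 = [0xdf, 0x8c, 0x05, 0x89, 0x0c, 0x81, 0x04, 0x02]
t1 = [0x02, 0x04, 0x81, 0x0c, 0x89, 0x05, 0x8c, 0xdf]
t2 = [0x02, 0xdf, 0x04, 0x05, 0x81, 0x0c, 0x0c, 0x04]

RES = [0x02, 0xdf, 0x04, 0x05, 0x81, 0x0c, 0x0c, 0x04]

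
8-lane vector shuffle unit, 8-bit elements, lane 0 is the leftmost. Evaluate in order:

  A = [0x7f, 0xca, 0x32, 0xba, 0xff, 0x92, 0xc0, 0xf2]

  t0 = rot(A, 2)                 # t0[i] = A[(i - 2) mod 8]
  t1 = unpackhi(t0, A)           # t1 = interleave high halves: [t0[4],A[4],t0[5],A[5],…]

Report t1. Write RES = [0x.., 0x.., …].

RES = [0x32, 0xff, 0xba, 0x92, 0xff, 0xc0, 0x92, 0xf2]

→ t0 |c0|f2|7f|ca|32|ba|ff|92|
→ t1 |32|ff|ba|92|ff|c0|92|f2|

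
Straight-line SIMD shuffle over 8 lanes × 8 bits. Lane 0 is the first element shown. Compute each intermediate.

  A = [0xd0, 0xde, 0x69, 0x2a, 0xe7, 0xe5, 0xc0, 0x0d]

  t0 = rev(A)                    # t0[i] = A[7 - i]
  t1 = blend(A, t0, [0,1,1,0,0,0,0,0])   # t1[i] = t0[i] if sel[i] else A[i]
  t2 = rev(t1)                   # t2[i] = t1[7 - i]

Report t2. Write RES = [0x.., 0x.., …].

→ t0 |0d|c0|e5|e7|2a|69|de|d0|
→ t1 |d0|c0|e5|2a|e7|e5|c0|0d|
→ t2 |0d|c0|e5|e7|2a|e5|c0|d0|

RES = [0x0d, 0xc0, 0xe5, 0xe7, 0x2a, 0xe5, 0xc0, 0xd0]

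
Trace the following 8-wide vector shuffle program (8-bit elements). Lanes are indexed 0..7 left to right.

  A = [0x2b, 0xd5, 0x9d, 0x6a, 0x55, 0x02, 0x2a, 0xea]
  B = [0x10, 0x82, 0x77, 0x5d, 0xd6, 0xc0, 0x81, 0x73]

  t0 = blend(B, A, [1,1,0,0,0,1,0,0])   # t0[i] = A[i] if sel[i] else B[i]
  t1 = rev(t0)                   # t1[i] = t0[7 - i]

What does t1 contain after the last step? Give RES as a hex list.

RES = [0x73, 0x81, 0x02, 0xd6, 0x5d, 0x77, 0xd5, 0x2b]

  t0: 2b d5 77 5d d6 02 81 73
  t1: 73 81 02 d6 5d 77 d5 2b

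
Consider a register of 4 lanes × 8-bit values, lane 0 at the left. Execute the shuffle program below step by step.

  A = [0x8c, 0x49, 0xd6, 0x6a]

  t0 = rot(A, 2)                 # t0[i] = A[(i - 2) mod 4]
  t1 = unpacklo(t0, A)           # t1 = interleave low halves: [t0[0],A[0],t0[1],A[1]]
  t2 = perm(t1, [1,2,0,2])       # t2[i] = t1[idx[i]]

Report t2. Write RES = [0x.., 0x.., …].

→ t0 |d6|6a|8c|49|
→ t1 |d6|8c|6a|49|
→ t2 |8c|6a|d6|6a|

RES = [0x8c, 0x6a, 0xd6, 0x6a]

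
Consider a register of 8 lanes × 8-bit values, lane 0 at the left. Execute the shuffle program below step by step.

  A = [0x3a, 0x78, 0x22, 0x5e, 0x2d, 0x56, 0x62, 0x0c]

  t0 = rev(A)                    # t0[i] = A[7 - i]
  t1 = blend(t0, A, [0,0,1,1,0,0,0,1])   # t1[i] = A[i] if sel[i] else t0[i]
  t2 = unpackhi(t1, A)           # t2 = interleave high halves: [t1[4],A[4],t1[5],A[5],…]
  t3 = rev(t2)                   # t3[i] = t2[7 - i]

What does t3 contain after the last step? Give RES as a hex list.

→ t0 |0c|62|56|2d|5e|22|78|3a|
→ t1 |0c|62|22|5e|5e|22|78|0c|
→ t2 |5e|2d|22|56|78|62|0c|0c|
→ t3 |0c|0c|62|78|56|22|2d|5e|

RES = [0x0c, 0x0c, 0x62, 0x78, 0x56, 0x22, 0x2d, 0x5e]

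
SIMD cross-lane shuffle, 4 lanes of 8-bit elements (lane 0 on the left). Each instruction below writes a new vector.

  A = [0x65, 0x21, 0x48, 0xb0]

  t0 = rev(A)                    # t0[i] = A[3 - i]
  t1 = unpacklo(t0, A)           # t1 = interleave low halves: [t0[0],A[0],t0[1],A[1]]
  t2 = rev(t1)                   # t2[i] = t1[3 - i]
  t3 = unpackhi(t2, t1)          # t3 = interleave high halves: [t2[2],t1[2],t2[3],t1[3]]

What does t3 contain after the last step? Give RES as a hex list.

t0 = [0xb0, 0x48, 0x21, 0x65]
t1 = [0xb0, 0x65, 0x48, 0x21]
t2 = [0x21, 0x48, 0x65, 0xb0]
t3 = [0x65, 0x48, 0xb0, 0x21]

RES = [ 0x65  0x48  0xb0  0x21 ]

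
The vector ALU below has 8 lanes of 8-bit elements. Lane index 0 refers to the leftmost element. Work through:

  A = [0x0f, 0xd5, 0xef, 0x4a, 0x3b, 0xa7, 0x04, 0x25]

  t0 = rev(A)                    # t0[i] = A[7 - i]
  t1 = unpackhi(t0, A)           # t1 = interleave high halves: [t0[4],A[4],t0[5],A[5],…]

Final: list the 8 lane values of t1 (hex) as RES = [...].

  t0: 25 04 a7 3b 4a ef d5 0f
  t1: 4a 3b ef a7 d5 04 0f 25

RES = [0x4a, 0x3b, 0xef, 0xa7, 0xd5, 0x04, 0x0f, 0x25]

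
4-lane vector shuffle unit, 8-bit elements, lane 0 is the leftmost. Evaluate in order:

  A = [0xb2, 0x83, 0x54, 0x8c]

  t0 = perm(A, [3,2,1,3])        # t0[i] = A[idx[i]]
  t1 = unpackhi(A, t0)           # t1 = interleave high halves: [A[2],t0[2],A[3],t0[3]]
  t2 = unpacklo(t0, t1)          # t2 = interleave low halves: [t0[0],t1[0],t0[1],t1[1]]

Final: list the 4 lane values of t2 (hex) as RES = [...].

RES = [ 0x8c  0x54  0x54  0x83 ]

  t0: 8c 54 83 8c
  t1: 54 83 8c 8c
  t2: 8c 54 54 83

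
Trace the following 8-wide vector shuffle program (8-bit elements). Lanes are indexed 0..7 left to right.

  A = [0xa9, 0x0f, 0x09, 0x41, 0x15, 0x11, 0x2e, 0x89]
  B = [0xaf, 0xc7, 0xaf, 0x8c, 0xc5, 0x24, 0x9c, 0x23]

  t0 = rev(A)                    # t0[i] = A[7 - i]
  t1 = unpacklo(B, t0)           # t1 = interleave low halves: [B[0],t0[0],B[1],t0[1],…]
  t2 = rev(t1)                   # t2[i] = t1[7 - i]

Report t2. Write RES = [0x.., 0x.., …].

RES = [ 0x15  0x8c  0x11  0xaf  0x2e  0xc7  0x89  0xaf ]

  t0: 89 2e 11 15 41 09 0f a9
  t1: af 89 c7 2e af 11 8c 15
  t2: 15 8c 11 af 2e c7 89 af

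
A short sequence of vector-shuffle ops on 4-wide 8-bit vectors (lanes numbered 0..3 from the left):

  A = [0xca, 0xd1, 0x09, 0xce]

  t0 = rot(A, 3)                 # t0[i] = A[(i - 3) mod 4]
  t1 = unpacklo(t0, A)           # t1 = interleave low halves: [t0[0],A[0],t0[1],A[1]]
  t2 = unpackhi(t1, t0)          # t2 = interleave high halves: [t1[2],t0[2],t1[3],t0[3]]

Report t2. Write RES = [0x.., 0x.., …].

RES = [0x09, 0xce, 0xd1, 0xca]

→ t0 |d1|09|ce|ca|
→ t1 |d1|ca|09|d1|
→ t2 |09|ce|d1|ca|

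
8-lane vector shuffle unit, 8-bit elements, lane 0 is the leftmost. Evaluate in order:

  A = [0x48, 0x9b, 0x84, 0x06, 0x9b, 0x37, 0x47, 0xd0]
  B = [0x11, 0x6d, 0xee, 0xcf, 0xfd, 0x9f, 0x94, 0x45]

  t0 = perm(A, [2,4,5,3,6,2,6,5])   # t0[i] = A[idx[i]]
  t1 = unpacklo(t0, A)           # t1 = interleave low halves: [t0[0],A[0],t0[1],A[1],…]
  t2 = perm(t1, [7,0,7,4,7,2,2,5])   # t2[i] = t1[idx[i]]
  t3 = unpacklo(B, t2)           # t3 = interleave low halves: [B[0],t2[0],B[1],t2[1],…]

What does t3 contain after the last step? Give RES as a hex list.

→ t0 |84|9b|37|06|47|84|47|37|
→ t1 |84|48|9b|9b|37|84|06|06|
→ t2 |06|84|06|37|06|9b|9b|84|
→ t3 |11|06|6d|84|ee|06|cf|37|

RES = [0x11, 0x06, 0x6d, 0x84, 0xee, 0x06, 0xcf, 0x37]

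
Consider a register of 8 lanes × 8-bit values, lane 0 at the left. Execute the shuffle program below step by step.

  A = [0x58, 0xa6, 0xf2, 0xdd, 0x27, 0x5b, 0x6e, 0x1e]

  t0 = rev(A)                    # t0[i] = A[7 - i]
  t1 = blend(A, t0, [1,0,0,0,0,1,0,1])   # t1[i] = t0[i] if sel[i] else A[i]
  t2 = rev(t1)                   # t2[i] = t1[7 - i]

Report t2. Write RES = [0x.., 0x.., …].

RES = [ 0x58  0x6e  0xf2  0x27  0xdd  0xf2  0xa6  0x1e ]

  t0: 1e 6e 5b 27 dd f2 a6 58
  t1: 1e a6 f2 dd 27 f2 6e 58
  t2: 58 6e f2 27 dd f2 a6 1e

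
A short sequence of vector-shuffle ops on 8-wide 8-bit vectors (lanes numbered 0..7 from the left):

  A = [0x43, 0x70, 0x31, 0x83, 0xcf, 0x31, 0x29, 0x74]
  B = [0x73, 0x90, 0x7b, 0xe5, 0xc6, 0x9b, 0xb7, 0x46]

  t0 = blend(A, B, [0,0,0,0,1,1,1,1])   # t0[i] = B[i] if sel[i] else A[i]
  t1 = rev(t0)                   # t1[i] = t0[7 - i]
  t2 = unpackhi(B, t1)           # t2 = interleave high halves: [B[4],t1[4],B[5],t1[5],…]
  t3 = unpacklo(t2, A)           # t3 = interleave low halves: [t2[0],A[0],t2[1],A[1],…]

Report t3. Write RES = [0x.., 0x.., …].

t0 = [0x43, 0x70, 0x31, 0x83, 0xc6, 0x9b, 0xb7, 0x46]
t1 = [0x46, 0xb7, 0x9b, 0xc6, 0x83, 0x31, 0x70, 0x43]
t2 = [0xc6, 0x83, 0x9b, 0x31, 0xb7, 0x70, 0x46, 0x43]
t3 = [0xc6, 0x43, 0x83, 0x70, 0x9b, 0x31, 0x31, 0x83]

RES = [0xc6, 0x43, 0x83, 0x70, 0x9b, 0x31, 0x31, 0x83]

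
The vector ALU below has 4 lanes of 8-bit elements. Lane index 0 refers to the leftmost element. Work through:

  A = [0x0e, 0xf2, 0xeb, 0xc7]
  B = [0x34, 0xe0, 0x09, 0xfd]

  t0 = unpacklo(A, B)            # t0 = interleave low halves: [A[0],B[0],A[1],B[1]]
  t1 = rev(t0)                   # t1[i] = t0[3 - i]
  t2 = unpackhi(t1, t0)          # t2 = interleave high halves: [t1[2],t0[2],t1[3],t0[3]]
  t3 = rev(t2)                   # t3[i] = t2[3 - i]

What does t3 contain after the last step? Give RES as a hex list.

RES = [0xe0, 0x0e, 0xf2, 0x34]

t0 = [0x0e, 0x34, 0xf2, 0xe0]
t1 = [0xe0, 0xf2, 0x34, 0x0e]
t2 = [0x34, 0xf2, 0x0e, 0xe0]
t3 = [0xe0, 0x0e, 0xf2, 0x34]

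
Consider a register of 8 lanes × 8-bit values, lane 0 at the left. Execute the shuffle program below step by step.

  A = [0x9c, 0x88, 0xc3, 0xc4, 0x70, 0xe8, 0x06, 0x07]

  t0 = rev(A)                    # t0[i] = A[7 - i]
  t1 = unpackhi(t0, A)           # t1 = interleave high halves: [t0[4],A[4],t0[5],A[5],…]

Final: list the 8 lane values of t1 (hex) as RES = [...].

t0 = [0x07, 0x06, 0xe8, 0x70, 0xc4, 0xc3, 0x88, 0x9c]
t1 = [0xc4, 0x70, 0xc3, 0xe8, 0x88, 0x06, 0x9c, 0x07]

RES = [0xc4, 0x70, 0xc3, 0xe8, 0x88, 0x06, 0x9c, 0x07]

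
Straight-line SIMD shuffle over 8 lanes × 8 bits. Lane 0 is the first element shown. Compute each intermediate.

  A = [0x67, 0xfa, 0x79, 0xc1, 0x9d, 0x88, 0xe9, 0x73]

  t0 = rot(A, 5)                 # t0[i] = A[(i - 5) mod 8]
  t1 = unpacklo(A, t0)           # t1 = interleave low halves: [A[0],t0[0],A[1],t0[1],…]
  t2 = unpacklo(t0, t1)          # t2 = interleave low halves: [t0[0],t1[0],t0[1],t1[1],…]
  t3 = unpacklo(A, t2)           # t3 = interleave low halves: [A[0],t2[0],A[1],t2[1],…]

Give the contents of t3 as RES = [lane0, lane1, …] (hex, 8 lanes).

RES = [0x67, 0xc1, 0xfa, 0x67, 0x79, 0x9d, 0xc1, 0xc1]

  t0: c1 9d 88 e9 73 67 fa 79
  t1: 67 c1 fa 9d 79 88 c1 e9
  t2: c1 67 9d c1 88 fa e9 9d
  t3: 67 c1 fa 67 79 9d c1 c1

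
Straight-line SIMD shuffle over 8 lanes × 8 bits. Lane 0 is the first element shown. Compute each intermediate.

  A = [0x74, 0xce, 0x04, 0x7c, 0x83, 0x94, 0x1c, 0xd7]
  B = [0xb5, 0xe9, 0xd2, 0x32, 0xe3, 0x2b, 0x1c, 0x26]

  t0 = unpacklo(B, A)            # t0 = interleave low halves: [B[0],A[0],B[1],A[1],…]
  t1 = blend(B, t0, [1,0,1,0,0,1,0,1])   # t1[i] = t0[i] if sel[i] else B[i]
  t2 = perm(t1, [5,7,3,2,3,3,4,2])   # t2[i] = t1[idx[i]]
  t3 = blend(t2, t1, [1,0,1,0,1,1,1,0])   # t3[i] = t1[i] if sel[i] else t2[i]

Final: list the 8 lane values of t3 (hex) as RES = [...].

→ t0 |b5|74|e9|ce|d2|04|32|7c|
→ t1 |b5|e9|e9|32|e3|04|1c|7c|
→ t2 |04|7c|32|e9|32|32|e3|e9|
→ t3 |b5|7c|e9|e9|e3|04|1c|e9|

RES = [0xb5, 0x7c, 0xe9, 0xe9, 0xe3, 0x04, 0x1c, 0xe9]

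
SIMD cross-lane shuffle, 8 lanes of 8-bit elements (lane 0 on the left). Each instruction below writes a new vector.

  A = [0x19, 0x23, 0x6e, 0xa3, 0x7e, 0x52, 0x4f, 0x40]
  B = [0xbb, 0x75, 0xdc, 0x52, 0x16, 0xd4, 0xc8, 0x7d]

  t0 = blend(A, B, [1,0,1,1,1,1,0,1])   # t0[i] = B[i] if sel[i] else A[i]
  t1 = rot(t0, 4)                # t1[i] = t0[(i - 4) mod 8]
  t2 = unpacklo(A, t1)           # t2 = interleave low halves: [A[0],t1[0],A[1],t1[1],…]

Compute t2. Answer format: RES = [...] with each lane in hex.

→ t0 |bb|23|dc|52|16|d4|4f|7d|
→ t1 |16|d4|4f|7d|bb|23|dc|52|
→ t2 |19|16|23|d4|6e|4f|a3|7d|

RES = [0x19, 0x16, 0x23, 0xd4, 0x6e, 0x4f, 0xa3, 0x7d]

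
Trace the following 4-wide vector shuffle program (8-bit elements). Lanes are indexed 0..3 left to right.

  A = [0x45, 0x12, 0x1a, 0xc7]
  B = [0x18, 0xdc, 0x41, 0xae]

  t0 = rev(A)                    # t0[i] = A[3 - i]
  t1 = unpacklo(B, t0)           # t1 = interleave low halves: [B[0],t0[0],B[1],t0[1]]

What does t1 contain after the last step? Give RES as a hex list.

RES = [ 0x18  0xc7  0xdc  0x1a ]

t0 = [0xc7, 0x1a, 0x12, 0x45]
t1 = [0x18, 0xc7, 0xdc, 0x1a]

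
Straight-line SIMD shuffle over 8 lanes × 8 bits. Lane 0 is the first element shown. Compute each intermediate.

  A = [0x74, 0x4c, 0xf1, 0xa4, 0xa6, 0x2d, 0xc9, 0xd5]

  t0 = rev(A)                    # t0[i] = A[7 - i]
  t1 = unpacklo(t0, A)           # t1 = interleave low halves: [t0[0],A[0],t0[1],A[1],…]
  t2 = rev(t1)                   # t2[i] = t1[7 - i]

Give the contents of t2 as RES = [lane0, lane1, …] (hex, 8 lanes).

RES = [0xa4, 0xa6, 0xf1, 0x2d, 0x4c, 0xc9, 0x74, 0xd5]

  t0: d5 c9 2d a6 a4 f1 4c 74
  t1: d5 74 c9 4c 2d f1 a6 a4
  t2: a4 a6 f1 2d 4c c9 74 d5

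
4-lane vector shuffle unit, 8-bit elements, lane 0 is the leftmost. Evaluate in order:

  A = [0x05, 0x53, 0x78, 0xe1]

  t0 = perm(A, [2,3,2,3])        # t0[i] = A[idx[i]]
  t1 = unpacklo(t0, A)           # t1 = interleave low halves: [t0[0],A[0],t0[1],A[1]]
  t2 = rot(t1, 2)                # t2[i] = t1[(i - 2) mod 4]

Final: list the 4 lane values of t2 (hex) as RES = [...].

→ t0 |78|e1|78|e1|
→ t1 |78|05|e1|53|
→ t2 |e1|53|78|05|

RES = [0xe1, 0x53, 0x78, 0x05]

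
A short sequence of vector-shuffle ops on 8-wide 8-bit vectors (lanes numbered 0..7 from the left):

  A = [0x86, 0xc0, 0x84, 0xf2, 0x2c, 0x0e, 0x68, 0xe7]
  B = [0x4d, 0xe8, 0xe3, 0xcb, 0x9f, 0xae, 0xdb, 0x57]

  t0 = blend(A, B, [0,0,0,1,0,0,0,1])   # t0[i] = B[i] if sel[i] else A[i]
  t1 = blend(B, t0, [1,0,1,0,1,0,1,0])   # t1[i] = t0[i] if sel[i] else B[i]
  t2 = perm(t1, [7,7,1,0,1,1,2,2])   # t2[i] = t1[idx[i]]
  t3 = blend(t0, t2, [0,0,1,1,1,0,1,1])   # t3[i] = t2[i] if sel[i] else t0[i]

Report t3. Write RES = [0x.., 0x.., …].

  t0: 86 c0 84 cb 2c 0e 68 57
  t1: 86 e8 84 cb 2c ae 68 57
  t2: 57 57 e8 86 e8 e8 84 84
  t3: 86 c0 e8 86 e8 0e 84 84

RES = [ 0x86  0xc0  0xe8  0x86  0xe8  0x0e  0x84  0x84 ]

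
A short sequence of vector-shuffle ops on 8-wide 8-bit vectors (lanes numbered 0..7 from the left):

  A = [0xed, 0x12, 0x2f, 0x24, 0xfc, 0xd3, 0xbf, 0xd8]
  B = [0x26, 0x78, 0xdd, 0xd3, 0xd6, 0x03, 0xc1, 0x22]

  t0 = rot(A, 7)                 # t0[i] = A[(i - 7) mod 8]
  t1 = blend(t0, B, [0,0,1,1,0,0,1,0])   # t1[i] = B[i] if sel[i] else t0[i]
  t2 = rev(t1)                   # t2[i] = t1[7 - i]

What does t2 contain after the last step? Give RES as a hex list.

→ t0 |12|2f|24|fc|d3|bf|d8|ed|
→ t1 |12|2f|dd|d3|d3|bf|c1|ed|
→ t2 |ed|c1|bf|d3|d3|dd|2f|12|

RES = [0xed, 0xc1, 0xbf, 0xd3, 0xd3, 0xdd, 0x2f, 0x12]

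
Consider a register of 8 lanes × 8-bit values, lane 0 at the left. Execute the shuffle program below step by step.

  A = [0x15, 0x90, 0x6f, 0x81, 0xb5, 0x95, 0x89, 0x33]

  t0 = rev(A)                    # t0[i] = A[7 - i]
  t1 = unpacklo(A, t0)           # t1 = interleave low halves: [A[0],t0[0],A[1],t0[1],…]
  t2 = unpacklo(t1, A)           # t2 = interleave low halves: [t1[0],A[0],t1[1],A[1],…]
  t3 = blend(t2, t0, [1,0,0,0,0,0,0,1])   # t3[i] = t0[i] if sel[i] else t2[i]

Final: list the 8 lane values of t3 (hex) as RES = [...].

RES = [ 0x33  0x15  0x33  0x90  0x90  0x6f  0x89  0x15 ]

  t0: 33 89 95 b5 81 6f 90 15
  t1: 15 33 90 89 6f 95 81 b5
  t2: 15 15 33 90 90 6f 89 81
  t3: 33 15 33 90 90 6f 89 15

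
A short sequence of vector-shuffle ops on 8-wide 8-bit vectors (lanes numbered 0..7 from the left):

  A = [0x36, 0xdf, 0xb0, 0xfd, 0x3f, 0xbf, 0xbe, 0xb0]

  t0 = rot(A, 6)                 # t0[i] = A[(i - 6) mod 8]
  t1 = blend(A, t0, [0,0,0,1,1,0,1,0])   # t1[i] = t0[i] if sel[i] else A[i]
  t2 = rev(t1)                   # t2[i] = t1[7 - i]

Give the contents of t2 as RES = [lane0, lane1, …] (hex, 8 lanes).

RES = [0xb0, 0x36, 0xbf, 0xbe, 0xbf, 0xb0, 0xdf, 0x36]

  t0: b0 fd 3f bf be b0 36 df
  t1: 36 df b0 bf be bf 36 b0
  t2: b0 36 bf be bf b0 df 36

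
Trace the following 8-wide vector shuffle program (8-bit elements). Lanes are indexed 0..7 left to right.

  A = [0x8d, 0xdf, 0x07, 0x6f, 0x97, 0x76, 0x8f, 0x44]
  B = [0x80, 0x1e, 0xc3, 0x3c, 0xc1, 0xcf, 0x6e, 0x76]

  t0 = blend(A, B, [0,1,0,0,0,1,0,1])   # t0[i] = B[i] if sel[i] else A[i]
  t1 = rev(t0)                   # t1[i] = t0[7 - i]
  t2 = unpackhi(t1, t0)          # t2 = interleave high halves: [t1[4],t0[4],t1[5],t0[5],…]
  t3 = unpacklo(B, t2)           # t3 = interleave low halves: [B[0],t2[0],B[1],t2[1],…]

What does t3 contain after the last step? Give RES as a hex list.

  t0: 8d 1e 07 6f 97 cf 8f 76
  t1: 76 8f cf 97 6f 07 1e 8d
  t2: 6f 97 07 cf 1e 8f 8d 76
  t3: 80 6f 1e 97 c3 07 3c cf

RES = [0x80, 0x6f, 0x1e, 0x97, 0xc3, 0x07, 0x3c, 0xcf]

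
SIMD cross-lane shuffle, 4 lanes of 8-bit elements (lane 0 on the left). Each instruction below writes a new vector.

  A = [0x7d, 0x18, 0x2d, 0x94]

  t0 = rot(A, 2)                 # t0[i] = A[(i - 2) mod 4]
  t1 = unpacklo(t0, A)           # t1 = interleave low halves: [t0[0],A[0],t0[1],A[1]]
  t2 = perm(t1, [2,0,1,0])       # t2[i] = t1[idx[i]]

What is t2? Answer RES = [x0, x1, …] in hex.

RES = [ 0x94  0x2d  0x7d  0x2d ]

t0 = [0x2d, 0x94, 0x7d, 0x18]
t1 = [0x2d, 0x7d, 0x94, 0x18]
t2 = [0x94, 0x2d, 0x7d, 0x2d]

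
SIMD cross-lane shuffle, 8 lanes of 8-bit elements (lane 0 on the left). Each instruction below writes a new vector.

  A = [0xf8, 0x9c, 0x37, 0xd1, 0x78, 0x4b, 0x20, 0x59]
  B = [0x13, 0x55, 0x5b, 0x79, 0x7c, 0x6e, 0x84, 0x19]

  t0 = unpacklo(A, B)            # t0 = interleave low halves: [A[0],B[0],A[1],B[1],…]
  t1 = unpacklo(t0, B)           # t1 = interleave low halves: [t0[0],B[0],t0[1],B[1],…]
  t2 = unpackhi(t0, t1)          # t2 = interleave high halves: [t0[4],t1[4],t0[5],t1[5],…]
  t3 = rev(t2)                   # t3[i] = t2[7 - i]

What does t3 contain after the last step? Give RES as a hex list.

RES = [0x79, 0x79, 0x55, 0xd1, 0x5b, 0x5b, 0x9c, 0x37]

→ t0 |f8|13|9c|55|37|5b|d1|79|
→ t1 |f8|13|13|55|9c|5b|55|79|
→ t2 |37|9c|5b|5b|d1|55|79|79|
→ t3 |79|79|55|d1|5b|5b|9c|37|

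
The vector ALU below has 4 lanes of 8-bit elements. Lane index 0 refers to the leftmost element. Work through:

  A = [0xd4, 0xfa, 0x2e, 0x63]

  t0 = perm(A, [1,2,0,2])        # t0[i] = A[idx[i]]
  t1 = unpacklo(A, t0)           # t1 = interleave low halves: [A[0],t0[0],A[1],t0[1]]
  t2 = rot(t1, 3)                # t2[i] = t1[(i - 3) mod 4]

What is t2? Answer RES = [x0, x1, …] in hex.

t0 = [0xfa, 0x2e, 0xd4, 0x2e]
t1 = [0xd4, 0xfa, 0xfa, 0x2e]
t2 = [0xfa, 0xfa, 0x2e, 0xd4]

RES = [ 0xfa  0xfa  0x2e  0xd4 ]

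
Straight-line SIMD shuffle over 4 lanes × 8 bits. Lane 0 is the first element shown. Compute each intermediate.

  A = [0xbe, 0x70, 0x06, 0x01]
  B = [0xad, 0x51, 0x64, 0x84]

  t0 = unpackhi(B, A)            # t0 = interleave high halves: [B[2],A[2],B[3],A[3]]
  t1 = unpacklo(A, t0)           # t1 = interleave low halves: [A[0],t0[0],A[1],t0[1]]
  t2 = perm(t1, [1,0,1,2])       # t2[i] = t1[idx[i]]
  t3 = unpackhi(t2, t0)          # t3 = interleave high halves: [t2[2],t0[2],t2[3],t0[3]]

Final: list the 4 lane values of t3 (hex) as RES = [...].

RES = [ 0x64  0x84  0x70  0x01 ]

→ t0 |64|06|84|01|
→ t1 |be|64|70|06|
→ t2 |64|be|64|70|
→ t3 |64|84|70|01|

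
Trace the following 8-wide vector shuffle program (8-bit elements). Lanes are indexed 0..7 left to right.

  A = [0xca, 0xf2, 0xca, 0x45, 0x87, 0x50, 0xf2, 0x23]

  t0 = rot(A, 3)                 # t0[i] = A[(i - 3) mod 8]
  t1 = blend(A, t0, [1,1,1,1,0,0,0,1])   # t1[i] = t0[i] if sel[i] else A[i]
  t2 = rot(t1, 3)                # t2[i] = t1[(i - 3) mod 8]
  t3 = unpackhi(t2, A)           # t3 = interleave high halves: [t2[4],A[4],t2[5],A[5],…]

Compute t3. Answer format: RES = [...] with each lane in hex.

RES = [ 0xf2  0x87  0x23  0x50  0xca  0xf2  0x87  0x23 ]

→ t0 |50|f2|23|ca|f2|ca|45|87|
→ t1 |50|f2|23|ca|87|50|f2|87|
→ t2 |50|f2|87|50|f2|23|ca|87|
→ t3 |f2|87|23|50|ca|f2|87|23|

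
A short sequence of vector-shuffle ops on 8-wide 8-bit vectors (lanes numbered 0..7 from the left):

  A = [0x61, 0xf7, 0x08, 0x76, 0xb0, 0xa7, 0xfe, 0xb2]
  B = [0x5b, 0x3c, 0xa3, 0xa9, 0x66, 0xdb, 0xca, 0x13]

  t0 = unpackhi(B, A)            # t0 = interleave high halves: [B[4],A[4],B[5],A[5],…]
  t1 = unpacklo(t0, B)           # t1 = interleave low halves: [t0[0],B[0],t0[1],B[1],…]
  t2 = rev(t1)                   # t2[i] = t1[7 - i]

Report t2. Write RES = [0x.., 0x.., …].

RES = [ 0xa9  0xa7  0xa3  0xdb  0x3c  0xb0  0x5b  0x66 ]

  t0: 66 b0 db a7 ca fe 13 b2
  t1: 66 5b b0 3c db a3 a7 a9
  t2: a9 a7 a3 db 3c b0 5b 66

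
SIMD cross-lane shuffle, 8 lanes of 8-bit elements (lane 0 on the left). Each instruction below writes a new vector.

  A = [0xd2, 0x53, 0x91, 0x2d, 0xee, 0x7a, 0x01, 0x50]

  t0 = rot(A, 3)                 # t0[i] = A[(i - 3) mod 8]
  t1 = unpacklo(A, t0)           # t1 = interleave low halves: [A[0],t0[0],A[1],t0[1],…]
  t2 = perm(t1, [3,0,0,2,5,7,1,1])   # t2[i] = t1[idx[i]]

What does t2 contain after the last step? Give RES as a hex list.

RES = [0x01, 0xd2, 0xd2, 0x53, 0x50, 0xd2, 0x7a, 0x7a]

t0 = [0x7a, 0x01, 0x50, 0xd2, 0x53, 0x91, 0x2d, 0xee]
t1 = [0xd2, 0x7a, 0x53, 0x01, 0x91, 0x50, 0x2d, 0xd2]
t2 = [0x01, 0xd2, 0xd2, 0x53, 0x50, 0xd2, 0x7a, 0x7a]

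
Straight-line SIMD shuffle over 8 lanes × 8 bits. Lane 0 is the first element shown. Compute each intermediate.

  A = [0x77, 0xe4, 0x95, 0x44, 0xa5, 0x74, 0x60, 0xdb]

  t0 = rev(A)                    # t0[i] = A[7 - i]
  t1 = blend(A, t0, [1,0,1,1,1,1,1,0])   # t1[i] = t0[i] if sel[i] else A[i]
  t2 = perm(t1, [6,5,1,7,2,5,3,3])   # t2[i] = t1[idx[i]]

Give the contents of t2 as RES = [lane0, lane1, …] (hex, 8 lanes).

  t0: db 60 74 a5 44 95 e4 77
  t1: db e4 74 a5 44 95 e4 db
  t2: e4 95 e4 db 74 95 a5 a5

RES = [0xe4, 0x95, 0xe4, 0xdb, 0x74, 0x95, 0xa5, 0xa5]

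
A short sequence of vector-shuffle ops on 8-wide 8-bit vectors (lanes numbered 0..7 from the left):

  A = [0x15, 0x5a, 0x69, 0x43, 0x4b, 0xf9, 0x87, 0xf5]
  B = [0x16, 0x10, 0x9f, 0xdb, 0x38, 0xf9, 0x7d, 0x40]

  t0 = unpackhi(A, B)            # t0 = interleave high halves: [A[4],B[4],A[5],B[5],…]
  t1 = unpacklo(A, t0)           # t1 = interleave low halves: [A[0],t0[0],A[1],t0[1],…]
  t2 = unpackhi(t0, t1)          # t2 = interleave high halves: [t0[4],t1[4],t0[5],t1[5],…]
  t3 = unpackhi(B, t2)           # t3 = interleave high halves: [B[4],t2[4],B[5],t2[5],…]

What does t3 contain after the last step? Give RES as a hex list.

→ t0 |4b|38|f9|f9|87|7d|f5|40|
→ t1 |15|4b|5a|38|69|f9|43|f9|
→ t2 |87|69|7d|f9|f5|43|40|f9|
→ t3 |38|f5|f9|43|7d|40|40|f9|

RES = [ 0x38  0xf5  0xf9  0x43  0x7d  0x40  0x40  0xf9 ]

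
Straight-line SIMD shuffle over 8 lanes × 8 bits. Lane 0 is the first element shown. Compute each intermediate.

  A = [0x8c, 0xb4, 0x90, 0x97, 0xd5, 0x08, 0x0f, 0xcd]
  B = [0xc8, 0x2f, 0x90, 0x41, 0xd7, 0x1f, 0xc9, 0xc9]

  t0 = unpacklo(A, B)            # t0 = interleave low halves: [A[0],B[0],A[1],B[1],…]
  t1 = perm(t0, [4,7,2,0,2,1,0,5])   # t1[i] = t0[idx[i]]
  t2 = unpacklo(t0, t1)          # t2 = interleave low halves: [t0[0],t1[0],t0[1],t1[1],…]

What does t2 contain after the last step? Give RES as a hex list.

t0 = [0x8c, 0xc8, 0xb4, 0x2f, 0x90, 0x90, 0x97, 0x41]
t1 = [0x90, 0x41, 0xb4, 0x8c, 0xb4, 0xc8, 0x8c, 0x90]
t2 = [0x8c, 0x90, 0xc8, 0x41, 0xb4, 0xb4, 0x2f, 0x8c]

RES = [ 0x8c  0x90  0xc8  0x41  0xb4  0xb4  0x2f  0x8c ]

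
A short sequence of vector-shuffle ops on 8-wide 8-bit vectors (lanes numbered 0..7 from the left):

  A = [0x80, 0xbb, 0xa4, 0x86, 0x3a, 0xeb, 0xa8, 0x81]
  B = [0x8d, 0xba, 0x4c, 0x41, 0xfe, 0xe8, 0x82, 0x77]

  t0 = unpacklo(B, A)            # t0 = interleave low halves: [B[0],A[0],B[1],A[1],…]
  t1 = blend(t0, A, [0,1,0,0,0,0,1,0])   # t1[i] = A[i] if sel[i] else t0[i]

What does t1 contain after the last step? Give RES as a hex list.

→ t0 |8d|80|ba|bb|4c|a4|41|86|
→ t1 |8d|bb|ba|bb|4c|a4|a8|86|

RES = [ 0x8d  0xbb  0xba  0xbb  0x4c  0xa4  0xa8  0x86 ]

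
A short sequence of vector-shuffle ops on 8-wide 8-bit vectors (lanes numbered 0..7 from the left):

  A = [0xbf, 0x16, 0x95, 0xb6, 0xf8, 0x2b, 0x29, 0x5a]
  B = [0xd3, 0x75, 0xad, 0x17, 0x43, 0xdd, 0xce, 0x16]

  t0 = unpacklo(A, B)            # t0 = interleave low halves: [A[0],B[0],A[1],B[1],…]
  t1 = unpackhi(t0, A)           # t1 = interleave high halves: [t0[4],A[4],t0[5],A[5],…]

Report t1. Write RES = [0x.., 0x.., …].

  t0: bf d3 16 75 95 ad b6 17
  t1: 95 f8 ad 2b b6 29 17 5a

RES = [0x95, 0xf8, 0xad, 0x2b, 0xb6, 0x29, 0x17, 0x5a]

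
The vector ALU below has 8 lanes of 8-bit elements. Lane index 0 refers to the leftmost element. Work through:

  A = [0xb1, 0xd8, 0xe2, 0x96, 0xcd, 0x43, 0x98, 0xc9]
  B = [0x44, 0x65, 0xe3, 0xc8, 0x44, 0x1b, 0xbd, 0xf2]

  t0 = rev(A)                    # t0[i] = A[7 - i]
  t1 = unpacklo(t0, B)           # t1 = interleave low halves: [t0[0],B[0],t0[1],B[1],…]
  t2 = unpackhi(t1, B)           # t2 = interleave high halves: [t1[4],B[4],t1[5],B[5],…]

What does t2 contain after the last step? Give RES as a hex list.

RES = [0x43, 0x44, 0xe3, 0x1b, 0xcd, 0xbd, 0xc8, 0xf2]

  t0: c9 98 43 cd 96 e2 d8 b1
  t1: c9 44 98 65 43 e3 cd c8
  t2: 43 44 e3 1b cd bd c8 f2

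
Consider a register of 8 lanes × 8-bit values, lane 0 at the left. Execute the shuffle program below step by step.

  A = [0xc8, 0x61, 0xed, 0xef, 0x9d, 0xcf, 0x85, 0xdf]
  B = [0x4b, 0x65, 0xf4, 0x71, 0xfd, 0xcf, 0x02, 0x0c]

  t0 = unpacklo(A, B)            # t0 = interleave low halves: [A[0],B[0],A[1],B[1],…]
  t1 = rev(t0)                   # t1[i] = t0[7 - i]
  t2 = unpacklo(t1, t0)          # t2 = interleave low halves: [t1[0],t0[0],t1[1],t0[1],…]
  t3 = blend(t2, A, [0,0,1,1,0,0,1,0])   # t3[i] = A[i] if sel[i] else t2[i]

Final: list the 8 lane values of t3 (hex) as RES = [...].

t0 = [0xc8, 0x4b, 0x61, 0x65, 0xed, 0xf4, 0xef, 0x71]
t1 = [0x71, 0xef, 0xf4, 0xed, 0x65, 0x61, 0x4b, 0xc8]
t2 = [0x71, 0xc8, 0xef, 0x4b, 0xf4, 0x61, 0xed, 0x65]
t3 = [0x71, 0xc8, 0xed, 0xef, 0xf4, 0x61, 0x85, 0x65]

RES = [ 0x71  0xc8  0xed  0xef  0xf4  0x61  0x85  0x65 ]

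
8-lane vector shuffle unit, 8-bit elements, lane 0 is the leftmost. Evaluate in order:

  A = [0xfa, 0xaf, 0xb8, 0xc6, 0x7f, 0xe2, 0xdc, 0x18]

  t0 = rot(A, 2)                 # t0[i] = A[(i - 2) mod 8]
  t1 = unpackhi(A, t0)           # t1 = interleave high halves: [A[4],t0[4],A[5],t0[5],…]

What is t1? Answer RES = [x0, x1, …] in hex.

  t0: dc 18 fa af b8 c6 7f e2
  t1: 7f b8 e2 c6 dc 7f 18 e2

RES = [0x7f, 0xb8, 0xe2, 0xc6, 0xdc, 0x7f, 0x18, 0xe2]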